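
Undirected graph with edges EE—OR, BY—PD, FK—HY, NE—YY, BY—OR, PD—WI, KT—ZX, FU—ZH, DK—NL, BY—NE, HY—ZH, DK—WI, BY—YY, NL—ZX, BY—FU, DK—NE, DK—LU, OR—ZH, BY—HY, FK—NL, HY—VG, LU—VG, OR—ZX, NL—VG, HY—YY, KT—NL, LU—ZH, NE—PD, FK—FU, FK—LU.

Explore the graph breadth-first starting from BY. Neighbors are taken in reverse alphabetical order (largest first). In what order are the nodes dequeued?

BY, YY, PD, OR, NE, HY, FU, WI, ZX, ZH, EE, DK, VG, FK, NL, KT, LU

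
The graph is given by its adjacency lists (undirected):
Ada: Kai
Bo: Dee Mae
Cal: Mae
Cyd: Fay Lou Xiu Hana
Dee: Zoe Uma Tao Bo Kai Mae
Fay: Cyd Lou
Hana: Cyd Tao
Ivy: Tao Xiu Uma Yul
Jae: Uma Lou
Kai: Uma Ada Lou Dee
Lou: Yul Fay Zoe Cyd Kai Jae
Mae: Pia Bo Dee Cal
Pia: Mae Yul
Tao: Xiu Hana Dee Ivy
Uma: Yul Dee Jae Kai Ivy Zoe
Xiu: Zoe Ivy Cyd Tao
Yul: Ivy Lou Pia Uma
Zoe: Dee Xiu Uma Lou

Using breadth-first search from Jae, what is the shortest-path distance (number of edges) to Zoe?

Level 0: Jae
Level 1: Lou, Uma
Level 2: Cyd, Dee, Fay, Ivy, Kai, Yul, Zoe
Level 3: Ada, Bo, Hana, Mae, Pia, Tao, Xiu
Level 4: Cal
Zoe first appears at level 2.

2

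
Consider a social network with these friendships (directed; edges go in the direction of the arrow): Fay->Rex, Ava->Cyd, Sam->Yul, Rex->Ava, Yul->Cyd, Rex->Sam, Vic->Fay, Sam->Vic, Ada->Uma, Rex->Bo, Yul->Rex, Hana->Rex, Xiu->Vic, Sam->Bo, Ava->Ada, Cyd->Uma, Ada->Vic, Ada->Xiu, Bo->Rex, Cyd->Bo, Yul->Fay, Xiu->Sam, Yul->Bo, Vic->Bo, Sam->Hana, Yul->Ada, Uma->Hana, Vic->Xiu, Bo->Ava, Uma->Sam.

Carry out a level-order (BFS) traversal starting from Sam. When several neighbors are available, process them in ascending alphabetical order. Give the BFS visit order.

Visit Sam; enqueue Bo, Hana, Vic, Yul → queue [Bo, Hana, Vic, Yul]
Visit Bo; enqueue Ava, Rex → queue [Hana, Vic, Yul, Ava, Rex]
Visit Hana → queue [Vic, Yul, Ava, Rex]
Visit Vic; enqueue Fay, Xiu → queue [Yul, Ava, Rex, Fay, Xiu]
Visit Yul; enqueue Ada, Cyd → queue [Ava, Rex, Fay, Xiu, Ada, Cyd]
Visit Ava → queue [Rex, Fay, Xiu, Ada, Cyd]
Visit Rex → queue [Fay, Xiu, Ada, Cyd]
Visit Fay → queue [Xiu, Ada, Cyd]
Visit Xiu → queue [Ada, Cyd]
Visit Ada; enqueue Uma → queue [Cyd, Uma]
Visit Cyd → queue [Uma]
Visit Uma → queue []

Sam, Bo, Hana, Vic, Yul, Ava, Rex, Fay, Xiu, Ada, Cyd, Uma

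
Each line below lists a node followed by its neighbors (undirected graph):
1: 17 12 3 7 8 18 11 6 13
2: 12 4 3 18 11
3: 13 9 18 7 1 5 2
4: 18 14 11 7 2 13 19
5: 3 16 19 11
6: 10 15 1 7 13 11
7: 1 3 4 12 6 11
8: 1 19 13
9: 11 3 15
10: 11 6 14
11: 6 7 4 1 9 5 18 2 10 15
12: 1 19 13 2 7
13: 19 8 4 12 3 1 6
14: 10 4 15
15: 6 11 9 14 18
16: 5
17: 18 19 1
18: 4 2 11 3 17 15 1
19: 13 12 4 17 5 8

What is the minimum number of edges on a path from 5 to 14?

3

Level 0: 5
Level 1: 3, 11, 16, 19
Level 2: 1, 2, 4, 6, 7, 8, 9, 10, 12, 13, 15, 17, 18
Level 3: 14
14 first appears at level 3.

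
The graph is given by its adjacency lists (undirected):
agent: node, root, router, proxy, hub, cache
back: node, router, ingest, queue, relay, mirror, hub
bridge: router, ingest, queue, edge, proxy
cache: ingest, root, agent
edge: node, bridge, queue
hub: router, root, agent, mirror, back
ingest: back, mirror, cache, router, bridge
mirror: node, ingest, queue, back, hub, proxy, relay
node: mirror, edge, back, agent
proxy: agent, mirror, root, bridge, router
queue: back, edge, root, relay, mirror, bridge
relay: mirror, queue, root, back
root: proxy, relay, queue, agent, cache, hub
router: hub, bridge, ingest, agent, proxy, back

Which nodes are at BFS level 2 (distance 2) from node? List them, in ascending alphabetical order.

bridge, cache, hub, ingest, proxy, queue, relay, root, router

Level 0: node
Level 1: agent, back, edge, mirror
Level 2: bridge, cache, hub, ingest, proxy, queue, relay, root, router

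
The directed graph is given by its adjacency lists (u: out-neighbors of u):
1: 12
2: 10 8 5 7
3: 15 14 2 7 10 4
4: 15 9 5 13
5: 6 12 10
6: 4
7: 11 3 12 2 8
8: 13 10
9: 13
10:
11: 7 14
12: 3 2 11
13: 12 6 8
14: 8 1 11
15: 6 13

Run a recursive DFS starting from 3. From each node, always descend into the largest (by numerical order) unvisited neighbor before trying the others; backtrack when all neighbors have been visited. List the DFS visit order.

Visit 3
3 → 15
15 → 13
13 → 12
12 → 11
11 → 14
14 → 8
8 → 10
14 → 1
11 → 7
7 → 2
2 → 5
5 → 6
6 → 4
4 → 9

3, 15, 13, 12, 11, 14, 8, 10, 1, 7, 2, 5, 6, 4, 9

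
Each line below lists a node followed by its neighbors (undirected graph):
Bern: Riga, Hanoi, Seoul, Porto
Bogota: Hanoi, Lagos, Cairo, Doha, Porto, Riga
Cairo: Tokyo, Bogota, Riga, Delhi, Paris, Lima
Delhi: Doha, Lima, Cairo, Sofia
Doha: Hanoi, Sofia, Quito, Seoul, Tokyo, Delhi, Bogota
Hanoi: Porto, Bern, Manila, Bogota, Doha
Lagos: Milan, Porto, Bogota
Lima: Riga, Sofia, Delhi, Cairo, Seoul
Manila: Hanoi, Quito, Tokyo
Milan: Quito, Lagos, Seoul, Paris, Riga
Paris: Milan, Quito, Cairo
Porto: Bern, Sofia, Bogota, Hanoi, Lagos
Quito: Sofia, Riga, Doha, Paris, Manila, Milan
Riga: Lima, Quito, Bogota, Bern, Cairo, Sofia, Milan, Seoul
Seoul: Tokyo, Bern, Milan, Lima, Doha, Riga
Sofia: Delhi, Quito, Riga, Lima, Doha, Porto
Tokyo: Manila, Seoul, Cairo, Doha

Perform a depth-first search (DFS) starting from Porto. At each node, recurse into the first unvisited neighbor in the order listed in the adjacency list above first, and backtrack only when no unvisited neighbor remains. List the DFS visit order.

Porto -> Bern -> Riga -> Lima -> Sofia -> Delhi -> Doha -> Hanoi -> Manila -> Quito -> Paris -> Milan -> Lagos -> Bogota -> Cairo -> Tokyo -> Seoul

Visit Porto
Porto → Bern
Bern → Riga
Riga → Lima
Lima → Sofia
Sofia → Delhi
Delhi → Doha
Doha → Hanoi
Hanoi → Manila
Manila → Quito
Quito → Paris
Paris → Milan
Milan → Lagos
Lagos → Bogota
Bogota → Cairo
Cairo → Tokyo
Tokyo → Seoul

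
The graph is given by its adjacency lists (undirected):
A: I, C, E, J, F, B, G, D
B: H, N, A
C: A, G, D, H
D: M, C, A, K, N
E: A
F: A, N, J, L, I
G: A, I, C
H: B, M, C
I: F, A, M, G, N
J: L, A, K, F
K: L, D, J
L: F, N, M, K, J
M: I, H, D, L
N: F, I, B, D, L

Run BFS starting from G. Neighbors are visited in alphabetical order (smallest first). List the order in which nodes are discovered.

Visit G; enqueue A, C, I → queue [A, C, I]
Visit A; enqueue B, D, E, F, J → queue [C, I, B, D, E, F, J]
Visit C; enqueue H → queue [I, B, D, E, F, J, H]
Visit I; enqueue M, N → queue [B, D, E, F, J, H, M, N]
Visit B → queue [D, E, F, J, H, M, N]
Visit D; enqueue K → queue [E, F, J, H, M, N, K]
Visit E → queue [F, J, H, M, N, K]
Visit F; enqueue L → queue [J, H, M, N, K, L]
Visit J → queue [H, M, N, K, L]
Visit H → queue [M, N, K, L]
Visit M → queue [N, K, L]
Visit N → queue [K, L]
Visit K → queue [L]
Visit L → queue []

G → A → C → I → B → D → E → F → J → H → M → N → K → L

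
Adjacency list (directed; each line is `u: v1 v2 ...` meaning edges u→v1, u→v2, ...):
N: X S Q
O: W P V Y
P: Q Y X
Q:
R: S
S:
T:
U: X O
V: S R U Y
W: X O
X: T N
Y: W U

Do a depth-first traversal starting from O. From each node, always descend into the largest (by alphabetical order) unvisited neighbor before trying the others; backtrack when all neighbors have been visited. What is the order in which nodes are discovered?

O Y W X T N S Q U V R P

Visit O
O → Y
Y → W
W → X
X → T
X → N
N → S
N → Q
Y → U
O → V
V → R
O → P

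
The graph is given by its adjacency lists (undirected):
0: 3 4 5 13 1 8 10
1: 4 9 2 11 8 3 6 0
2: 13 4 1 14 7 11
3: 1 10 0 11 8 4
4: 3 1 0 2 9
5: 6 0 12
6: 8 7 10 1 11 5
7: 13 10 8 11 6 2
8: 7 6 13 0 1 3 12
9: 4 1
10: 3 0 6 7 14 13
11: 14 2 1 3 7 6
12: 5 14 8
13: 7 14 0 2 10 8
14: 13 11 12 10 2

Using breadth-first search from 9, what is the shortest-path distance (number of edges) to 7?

Level 0: 9
Level 1: 1, 4
Level 2: 0, 2, 3, 6, 8, 11
Level 3: 5, 7, 10, 12, 13, 14
7 first appears at level 3.

3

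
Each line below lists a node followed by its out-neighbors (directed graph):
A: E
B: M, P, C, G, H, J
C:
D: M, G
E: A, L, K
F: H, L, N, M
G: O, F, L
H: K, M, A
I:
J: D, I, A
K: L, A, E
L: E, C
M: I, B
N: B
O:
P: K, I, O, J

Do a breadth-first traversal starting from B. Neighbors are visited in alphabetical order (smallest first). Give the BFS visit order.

Visit B; enqueue C, G, H, J, M, P → queue [C, G, H, J, M, P]
Visit C → queue [G, H, J, M, P]
Visit G; enqueue F, L, O → queue [H, J, M, P, F, L, O]
Visit H; enqueue A, K → queue [J, M, P, F, L, O, A, K]
Visit J; enqueue D, I → queue [M, P, F, L, O, A, K, D, I]
Visit M → queue [P, F, L, O, A, K, D, I]
Visit P → queue [F, L, O, A, K, D, I]
Visit F; enqueue N → queue [L, O, A, K, D, I, N]
Visit L; enqueue E → queue [O, A, K, D, I, N, E]
Visit O → queue [A, K, D, I, N, E]
Visit A → queue [K, D, I, N, E]
Visit K → queue [D, I, N, E]
Visit D → queue [I, N, E]
Visit I → queue [N, E]
Visit N → queue [E]
Visit E → queue []

B → C → G → H → J → M → P → F → L → O → A → K → D → I → N → E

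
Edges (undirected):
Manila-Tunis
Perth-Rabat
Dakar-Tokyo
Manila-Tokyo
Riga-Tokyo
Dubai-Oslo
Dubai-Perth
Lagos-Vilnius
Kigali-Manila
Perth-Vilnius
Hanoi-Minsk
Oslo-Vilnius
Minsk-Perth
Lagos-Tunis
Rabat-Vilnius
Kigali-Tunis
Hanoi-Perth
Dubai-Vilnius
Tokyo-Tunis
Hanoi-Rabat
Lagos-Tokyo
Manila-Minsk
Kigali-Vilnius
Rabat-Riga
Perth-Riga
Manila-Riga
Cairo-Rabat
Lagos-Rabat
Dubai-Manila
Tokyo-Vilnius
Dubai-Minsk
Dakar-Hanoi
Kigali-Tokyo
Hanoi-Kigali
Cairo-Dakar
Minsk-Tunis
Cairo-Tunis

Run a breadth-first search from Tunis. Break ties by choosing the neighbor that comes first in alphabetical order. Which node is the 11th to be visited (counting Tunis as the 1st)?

Visit Tunis; enqueue Cairo, Kigali, Lagos, Manila, Minsk, Tokyo → queue [Cairo, Kigali, Lagos, Manila, Minsk, Tokyo]
Visit Cairo; enqueue Dakar, Rabat → queue [Kigali, Lagos, Manila, Minsk, Tokyo, Dakar, Rabat]
Visit Kigali; enqueue Hanoi, Vilnius → queue [Lagos, Manila, Minsk, Tokyo, Dakar, Rabat, Hanoi, Vilnius]
Visit Lagos → queue [Manila, Minsk, Tokyo, Dakar, Rabat, Hanoi, Vilnius]
Visit Manila; enqueue Dubai, Riga → queue [Minsk, Tokyo, Dakar, Rabat, Hanoi, Vilnius, Dubai, Riga]
Visit Minsk; enqueue Perth → queue [Tokyo, Dakar, Rabat, Hanoi, Vilnius, Dubai, Riga, Perth]
Visit Tokyo → queue [Dakar, Rabat, Hanoi, Vilnius, Dubai, Riga, Perth]
Visit Dakar → queue [Rabat, Hanoi, Vilnius, Dubai, Riga, Perth]
Visit Rabat → queue [Hanoi, Vilnius, Dubai, Riga, Perth]
Visit Hanoi → queue [Vilnius, Dubai, Riga, Perth]
Visit Vilnius; enqueue Oslo → queue [Dubai, Riga, Perth, Oslo]
Visit Dubai → queue [Riga, Perth, Oslo]
Visit Riga → queue [Perth, Oslo]
Visit Perth → queue [Oslo]
Visit Oslo → queue []

Visit order: Tunis, Cairo, Kigali, Lagos, Manila, Minsk, Tokyo, Dakar, Rabat, Hanoi, Vilnius, Dubai, Riga, Perth, Oslo

Vilnius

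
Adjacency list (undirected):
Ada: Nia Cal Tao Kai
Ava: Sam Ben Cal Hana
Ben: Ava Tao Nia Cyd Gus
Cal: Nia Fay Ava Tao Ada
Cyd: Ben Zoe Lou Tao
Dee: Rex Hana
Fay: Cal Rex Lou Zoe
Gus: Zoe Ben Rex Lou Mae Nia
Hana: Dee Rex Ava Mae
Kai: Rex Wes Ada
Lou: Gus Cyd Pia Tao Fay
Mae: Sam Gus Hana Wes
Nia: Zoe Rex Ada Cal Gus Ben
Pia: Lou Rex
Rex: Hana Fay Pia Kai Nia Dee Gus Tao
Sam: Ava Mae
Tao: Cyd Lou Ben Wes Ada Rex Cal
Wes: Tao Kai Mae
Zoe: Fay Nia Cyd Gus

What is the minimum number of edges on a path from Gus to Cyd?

Level 0: Gus
Level 1: Ben, Lou, Mae, Nia, Rex, Zoe
Level 2: Ada, Ava, Cal, Cyd, Dee, Fay, Hana, Kai, Pia, Sam, Tao, Wes
Cyd first appears at level 2.

2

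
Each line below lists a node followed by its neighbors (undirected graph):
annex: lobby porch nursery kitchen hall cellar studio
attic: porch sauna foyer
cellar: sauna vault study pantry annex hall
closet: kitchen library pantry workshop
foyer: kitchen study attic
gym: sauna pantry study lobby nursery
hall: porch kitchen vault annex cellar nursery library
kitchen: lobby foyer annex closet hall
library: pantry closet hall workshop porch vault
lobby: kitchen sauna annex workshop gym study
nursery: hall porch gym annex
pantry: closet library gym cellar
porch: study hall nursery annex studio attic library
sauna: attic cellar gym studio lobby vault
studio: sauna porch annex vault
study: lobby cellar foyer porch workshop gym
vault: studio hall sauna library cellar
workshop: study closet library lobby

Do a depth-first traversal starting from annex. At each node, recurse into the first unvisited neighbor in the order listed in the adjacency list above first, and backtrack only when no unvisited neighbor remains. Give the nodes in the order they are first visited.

annex, lobby, kitchen, foyer, study, cellar, sauna, attic, porch, hall, vault, studio, library, pantry, closet, workshop, gym, nursery

Visit annex
annex → lobby
lobby → kitchen
kitchen → foyer
foyer → study
study → cellar
cellar → sauna
sauna → attic
attic → porch
porch → hall
hall → vault
vault → studio
vault → library
library → pantry
pantry → closet
closet → workshop
pantry → gym
gym → nursery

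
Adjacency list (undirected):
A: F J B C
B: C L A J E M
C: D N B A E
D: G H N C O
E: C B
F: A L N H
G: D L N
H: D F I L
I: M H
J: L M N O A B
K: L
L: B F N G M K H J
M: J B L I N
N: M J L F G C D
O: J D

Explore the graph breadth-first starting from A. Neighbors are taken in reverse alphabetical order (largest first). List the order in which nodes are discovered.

Visit A; enqueue J, F, C, B → queue [J, F, C, B]
Visit J; enqueue O, N, M, L → queue [F, C, B, O, N, M, L]
Visit F; enqueue H → queue [C, B, O, N, M, L, H]
Visit C; enqueue E, D → queue [B, O, N, M, L, H, E, D]
Visit B → queue [O, N, M, L, H, E, D]
Visit O → queue [N, M, L, H, E, D]
Visit N; enqueue G → queue [M, L, H, E, D, G]
Visit M; enqueue I → queue [L, H, E, D, G, I]
Visit L; enqueue K → queue [H, E, D, G, I, K]
Visit H → queue [E, D, G, I, K]
Visit E → queue [D, G, I, K]
Visit D → queue [G, I, K]
Visit G → queue [I, K]
Visit I → queue [K]
Visit K → queue []

A → J → F → C → B → O → N → M → L → H → E → D → G → I → K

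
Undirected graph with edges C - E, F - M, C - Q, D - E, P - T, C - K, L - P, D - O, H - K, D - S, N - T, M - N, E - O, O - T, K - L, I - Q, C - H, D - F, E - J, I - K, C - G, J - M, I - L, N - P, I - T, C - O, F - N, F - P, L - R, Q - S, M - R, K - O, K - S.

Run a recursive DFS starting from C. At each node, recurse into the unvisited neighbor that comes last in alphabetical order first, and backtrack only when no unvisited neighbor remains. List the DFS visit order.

C → Q → S → K → O → T → P → N → M → R → L → I → J → E → D → F → H → G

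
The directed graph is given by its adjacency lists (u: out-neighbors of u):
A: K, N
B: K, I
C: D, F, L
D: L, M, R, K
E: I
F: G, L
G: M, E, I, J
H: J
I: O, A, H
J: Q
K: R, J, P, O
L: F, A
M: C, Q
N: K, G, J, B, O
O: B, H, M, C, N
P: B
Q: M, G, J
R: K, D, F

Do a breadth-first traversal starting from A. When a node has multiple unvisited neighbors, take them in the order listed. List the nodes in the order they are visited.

Visit A; enqueue K, N → queue [K, N]
Visit K; enqueue R, J, P, O → queue [N, R, J, P, O]
Visit N; enqueue G, B → queue [R, J, P, O, G, B]
Visit R; enqueue D, F → queue [J, P, O, G, B, D, F]
Visit J; enqueue Q → queue [P, O, G, B, D, F, Q]
Visit P → queue [O, G, B, D, F, Q]
Visit O; enqueue H, M, C → queue [G, B, D, F, Q, H, M, C]
Visit G; enqueue E, I → queue [B, D, F, Q, H, M, C, E, I]
Visit B → queue [D, F, Q, H, M, C, E, I]
Visit D; enqueue L → queue [F, Q, H, M, C, E, I, L]
Visit F → queue [Q, H, M, C, E, I, L]
Visit Q → queue [H, M, C, E, I, L]
Visit H → queue [M, C, E, I, L]
Visit M → queue [C, E, I, L]
Visit C → queue [E, I, L]
Visit E → queue [I, L]
Visit I → queue [L]
Visit L → queue []

A K N R J P O G B D F Q H M C E I L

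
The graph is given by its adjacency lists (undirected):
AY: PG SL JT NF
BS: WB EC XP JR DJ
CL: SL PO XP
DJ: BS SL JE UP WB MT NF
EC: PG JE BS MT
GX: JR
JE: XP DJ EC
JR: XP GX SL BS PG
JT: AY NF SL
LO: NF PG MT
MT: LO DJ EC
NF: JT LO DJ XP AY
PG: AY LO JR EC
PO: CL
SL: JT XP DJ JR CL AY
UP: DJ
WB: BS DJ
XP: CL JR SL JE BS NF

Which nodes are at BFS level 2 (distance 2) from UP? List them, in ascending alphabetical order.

Level 0: UP
Level 1: DJ
Level 2: BS, JE, MT, NF, SL, WB
Level 3: AY, CL, EC, JR, JT, LO, XP
Level 4: GX, PG, PO

BS, JE, MT, NF, SL, WB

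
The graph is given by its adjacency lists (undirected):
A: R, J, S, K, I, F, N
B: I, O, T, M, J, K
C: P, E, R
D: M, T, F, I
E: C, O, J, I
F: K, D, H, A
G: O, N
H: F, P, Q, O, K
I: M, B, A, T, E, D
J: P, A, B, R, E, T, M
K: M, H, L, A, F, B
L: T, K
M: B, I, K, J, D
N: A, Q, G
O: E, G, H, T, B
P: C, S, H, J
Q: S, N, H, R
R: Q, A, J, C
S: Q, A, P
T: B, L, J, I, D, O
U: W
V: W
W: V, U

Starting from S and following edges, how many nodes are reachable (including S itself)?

BFS from S visits: S, Q, A, P, N, H, R, J, K, I, F, C, G, O, B, E, T, M, L, D
Reachable nodes: 20 of 23 total.

20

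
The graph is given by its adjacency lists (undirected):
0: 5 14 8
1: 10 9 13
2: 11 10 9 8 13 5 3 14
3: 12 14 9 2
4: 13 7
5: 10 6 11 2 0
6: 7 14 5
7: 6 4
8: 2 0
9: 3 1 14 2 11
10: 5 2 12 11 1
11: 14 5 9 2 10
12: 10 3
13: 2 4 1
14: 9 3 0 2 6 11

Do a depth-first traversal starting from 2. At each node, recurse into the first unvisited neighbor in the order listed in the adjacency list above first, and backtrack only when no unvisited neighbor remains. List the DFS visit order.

2 -> 11 -> 14 -> 9 -> 3 -> 12 -> 10 -> 5 -> 6 -> 7 -> 4 -> 13 -> 1 -> 0 -> 8

Visit 2
2 → 11
11 → 14
14 → 9
9 → 3
3 → 12
12 → 10
10 → 5
5 → 6
6 → 7
7 → 4
4 → 13
13 → 1
5 → 0
0 → 8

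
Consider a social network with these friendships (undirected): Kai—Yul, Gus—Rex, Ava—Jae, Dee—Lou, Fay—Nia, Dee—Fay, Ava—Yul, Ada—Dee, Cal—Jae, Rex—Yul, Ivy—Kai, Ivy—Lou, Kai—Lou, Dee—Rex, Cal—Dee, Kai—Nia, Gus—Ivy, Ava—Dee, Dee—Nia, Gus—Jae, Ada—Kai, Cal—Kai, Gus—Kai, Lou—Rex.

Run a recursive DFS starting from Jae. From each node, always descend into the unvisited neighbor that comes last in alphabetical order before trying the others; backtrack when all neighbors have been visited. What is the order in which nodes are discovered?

Jae Gus Rex Yul Kai Nia Fay Dee Lou Ivy Cal Ava Ada

Visit Jae
Jae → Gus
Gus → Rex
Rex → Yul
Yul → Kai
Kai → Nia
Nia → Fay
Fay → Dee
Dee → Lou
Lou → Ivy
Dee → Cal
Dee → Ava
Dee → Ada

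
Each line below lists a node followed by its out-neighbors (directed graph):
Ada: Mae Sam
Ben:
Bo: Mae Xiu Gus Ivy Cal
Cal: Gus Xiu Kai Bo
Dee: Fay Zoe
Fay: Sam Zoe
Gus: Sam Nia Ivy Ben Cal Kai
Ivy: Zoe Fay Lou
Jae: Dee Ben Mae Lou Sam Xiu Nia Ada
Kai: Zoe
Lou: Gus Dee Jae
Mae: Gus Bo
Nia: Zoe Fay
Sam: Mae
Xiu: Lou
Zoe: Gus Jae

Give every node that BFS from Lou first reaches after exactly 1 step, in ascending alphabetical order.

Dee, Gus, Jae

Level 0: Lou
Level 1: Dee, Gus, Jae
Level 2: Ada, Ben, Cal, Fay, Ivy, Kai, Mae, Nia, Sam, Xiu, Zoe
Level 3: Bo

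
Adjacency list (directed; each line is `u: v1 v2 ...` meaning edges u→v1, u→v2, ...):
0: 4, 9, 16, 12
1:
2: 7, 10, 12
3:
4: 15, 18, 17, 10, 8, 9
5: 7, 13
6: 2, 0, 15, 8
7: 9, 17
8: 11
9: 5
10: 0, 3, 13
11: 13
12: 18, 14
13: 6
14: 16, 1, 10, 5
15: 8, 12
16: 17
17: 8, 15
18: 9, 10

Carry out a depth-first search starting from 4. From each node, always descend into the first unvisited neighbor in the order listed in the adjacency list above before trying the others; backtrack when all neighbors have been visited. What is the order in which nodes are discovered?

Visit 4
4 → 15
15 → 8
8 → 11
11 → 13
13 → 6
6 → 2
2 → 7
7 → 9
9 → 5
7 → 17
2 → 10
10 → 0
0 → 16
0 → 12
12 → 18
12 → 14
14 → 1
10 → 3

4, 15, 8, 11, 13, 6, 2, 7, 9, 5, 17, 10, 0, 16, 12, 18, 14, 1, 3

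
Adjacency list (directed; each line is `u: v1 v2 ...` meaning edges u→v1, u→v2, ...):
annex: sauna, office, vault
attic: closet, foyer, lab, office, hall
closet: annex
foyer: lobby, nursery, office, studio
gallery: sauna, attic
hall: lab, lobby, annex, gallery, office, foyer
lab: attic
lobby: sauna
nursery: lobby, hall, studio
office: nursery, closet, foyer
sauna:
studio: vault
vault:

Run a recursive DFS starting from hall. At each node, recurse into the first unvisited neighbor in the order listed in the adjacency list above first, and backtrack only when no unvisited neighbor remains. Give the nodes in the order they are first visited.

hall, lab, attic, closet, annex, sauna, office, nursery, lobby, studio, vault, foyer, gallery

Visit hall
hall → lab
lab → attic
attic → closet
closet → annex
annex → sauna
annex → office
office → nursery
nursery → lobby
nursery → studio
studio → vault
office → foyer
hall → gallery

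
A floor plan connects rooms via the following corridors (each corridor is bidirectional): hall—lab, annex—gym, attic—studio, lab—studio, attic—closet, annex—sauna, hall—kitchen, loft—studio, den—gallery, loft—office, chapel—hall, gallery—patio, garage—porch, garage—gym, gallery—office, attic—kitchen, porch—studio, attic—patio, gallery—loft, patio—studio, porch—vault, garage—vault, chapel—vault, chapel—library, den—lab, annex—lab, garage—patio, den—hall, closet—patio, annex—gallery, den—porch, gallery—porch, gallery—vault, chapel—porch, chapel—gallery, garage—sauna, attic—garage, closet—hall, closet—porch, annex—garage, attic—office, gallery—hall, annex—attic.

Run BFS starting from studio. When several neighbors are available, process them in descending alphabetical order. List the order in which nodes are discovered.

Visit studio; enqueue porch, patio, loft, lab, attic → queue [porch, patio, loft, lab, attic]
Visit porch; enqueue vault, garage, gallery, den, closet, chapel → queue [patio, loft, lab, attic, vault, garage, gallery, den, closet, chapel]
Visit patio → queue [loft, lab, attic, vault, garage, gallery, den, closet, chapel]
Visit loft; enqueue office → queue [lab, attic, vault, garage, gallery, den, closet, chapel, office]
Visit lab; enqueue hall, annex → queue [attic, vault, garage, gallery, den, closet, chapel, office, hall, annex]
Visit attic; enqueue kitchen → queue [vault, garage, gallery, den, closet, chapel, office, hall, annex, kitchen]
Visit vault → queue [garage, gallery, den, closet, chapel, office, hall, annex, kitchen]
Visit garage; enqueue sauna, gym → queue [gallery, den, closet, chapel, office, hall, annex, kitchen, sauna, gym]
Visit gallery → queue [den, closet, chapel, office, hall, annex, kitchen, sauna, gym]
Visit den → queue [closet, chapel, office, hall, annex, kitchen, sauna, gym]
Visit closet → queue [chapel, office, hall, annex, kitchen, sauna, gym]
Visit chapel; enqueue library → queue [office, hall, annex, kitchen, sauna, gym, library]
Visit office → queue [hall, annex, kitchen, sauna, gym, library]
Visit hall → queue [annex, kitchen, sauna, gym, library]
Visit annex → queue [kitchen, sauna, gym, library]
Visit kitchen → queue [sauna, gym, library]
Visit sauna → queue [gym, library]
Visit gym → queue [library]
Visit library → queue []

studio -> porch -> patio -> loft -> lab -> attic -> vault -> garage -> gallery -> den -> closet -> chapel -> office -> hall -> annex -> kitchen -> sauna -> gym -> library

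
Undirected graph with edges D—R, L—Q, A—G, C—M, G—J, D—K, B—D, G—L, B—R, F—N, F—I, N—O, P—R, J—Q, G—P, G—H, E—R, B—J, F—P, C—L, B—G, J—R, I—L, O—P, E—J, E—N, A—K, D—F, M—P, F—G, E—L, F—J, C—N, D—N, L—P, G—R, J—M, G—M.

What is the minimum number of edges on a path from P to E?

Level 0: P
Level 1: F, G, L, M, O, R
Level 2: A, B, C, D, E, H, I, J, N, Q
Level 3: K
E first appears at level 2.

2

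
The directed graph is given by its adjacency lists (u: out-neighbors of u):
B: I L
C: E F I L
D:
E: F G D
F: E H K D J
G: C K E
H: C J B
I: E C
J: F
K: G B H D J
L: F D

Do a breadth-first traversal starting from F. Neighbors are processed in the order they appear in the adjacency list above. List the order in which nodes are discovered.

F -> E -> H -> K -> D -> J -> G -> C -> B -> I -> L

Visit F; enqueue E, H, K, D, J → queue [E, H, K, D, J]
Visit E; enqueue G → queue [H, K, D, J, G]
Visit H; enqueue C, B → queue [K, D, J, G, C, B]
Visit K → queue [D, J, G, C, B]
Visit D → queue [J, G, C, B]
Visit J → queue [G, C, B]
Visit G → queue [C, B]
Visit C; enqueue I, L → queue [B, I, L]
Visit B → queue [I, L]
Visit I → queue [L]
Visit L → queue []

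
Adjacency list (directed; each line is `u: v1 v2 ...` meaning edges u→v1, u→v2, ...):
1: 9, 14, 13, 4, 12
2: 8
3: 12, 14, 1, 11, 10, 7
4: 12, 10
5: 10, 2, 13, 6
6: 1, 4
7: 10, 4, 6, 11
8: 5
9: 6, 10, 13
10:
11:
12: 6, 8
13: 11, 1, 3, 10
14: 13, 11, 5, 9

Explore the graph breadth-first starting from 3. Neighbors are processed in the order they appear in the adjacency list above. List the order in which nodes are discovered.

3 → 12 → 14 → 1 → 11 → 10 → 7 → 6 → 8 → 13 → 5 → 9 → 4 → 2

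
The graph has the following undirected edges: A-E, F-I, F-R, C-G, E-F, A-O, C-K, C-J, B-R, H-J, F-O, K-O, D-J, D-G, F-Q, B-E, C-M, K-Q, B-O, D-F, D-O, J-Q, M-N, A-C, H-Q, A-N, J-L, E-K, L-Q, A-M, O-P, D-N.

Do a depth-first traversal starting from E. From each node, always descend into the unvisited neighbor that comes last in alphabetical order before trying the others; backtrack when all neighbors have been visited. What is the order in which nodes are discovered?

E, K, Q, L, J, H, D, O, P, F, R, B, I, A, N, M, C, G

Visit E
E → K
K → Q
Q → L
L → J
J → H
J → D
D → O
O → P
O → F
F → R
R → B
F → I
O → A
A → N
N → M
M → C
C → G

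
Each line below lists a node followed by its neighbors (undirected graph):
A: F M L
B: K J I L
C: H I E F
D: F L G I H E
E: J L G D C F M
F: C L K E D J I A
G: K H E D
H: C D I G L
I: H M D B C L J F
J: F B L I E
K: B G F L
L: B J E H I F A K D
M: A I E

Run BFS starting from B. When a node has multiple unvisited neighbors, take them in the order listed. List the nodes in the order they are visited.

Visit B; enqueue K, J, I, L → queue [K, J, I, L]
Visit K; enqueue G, F → queue [J, I, L, G, F]
Visit J; enqueue E → queue [I, L, G, F, E]
Visit I; enqueue H, M, D, C → queue [L, G, F, E, H, M, D, C]
Visit L; enqueue A → queue [G, F, E, H, M, D, C, A]
Visit G → queue [F, E, H, M, D, C, A]
Visit F → queue [E, H, M, D, C, A]
Visit E → queue [H, M, D, C, A]
Visit H → queue [M, D, C, A]
Visit M → queue [D, C, A]
Visit D → queue [C, A]
Visit C → queue [A]
Visit A → queue []

B -> K -> J -> I -> L -> G -> F -> E -> H -> M -> D -> C -> A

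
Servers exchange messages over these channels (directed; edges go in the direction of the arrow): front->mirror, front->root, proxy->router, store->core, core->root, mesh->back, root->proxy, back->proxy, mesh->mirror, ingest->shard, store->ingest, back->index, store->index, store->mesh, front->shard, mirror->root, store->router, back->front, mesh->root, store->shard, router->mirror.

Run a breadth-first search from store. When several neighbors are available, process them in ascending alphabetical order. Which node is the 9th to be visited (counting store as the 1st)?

back

Visit store; enqueue core, index, ingest, mesh, router, shard → queue [core, index, ingest, mesh, router, shard]
Visit core; enqueue root → queue [index, ingest, mesh, router, shard, root]
Visit index → queue [ingest, mesh, router, shard, root]
Visit ingest → queue [mesh, router, shard, root]
Visit mesh; enqueue back, mirror → queue [router, shard, root, back, mirror]
Visit router → queue [shard, root, back, mirror]
Visit shard → queue [root, back, mirror]
Visit root; enqueue proxy → queue [back, mirror, proxy]
Visit back; enqueue front → queue [mirror, proxy, front]
Visit mirror → queue [proxy, front]
Visit proxy → queue [front]
Visit front → queue []

Visit order: store, core, index, ingest, mesh, router, shard, root, back, mirror, proxy, front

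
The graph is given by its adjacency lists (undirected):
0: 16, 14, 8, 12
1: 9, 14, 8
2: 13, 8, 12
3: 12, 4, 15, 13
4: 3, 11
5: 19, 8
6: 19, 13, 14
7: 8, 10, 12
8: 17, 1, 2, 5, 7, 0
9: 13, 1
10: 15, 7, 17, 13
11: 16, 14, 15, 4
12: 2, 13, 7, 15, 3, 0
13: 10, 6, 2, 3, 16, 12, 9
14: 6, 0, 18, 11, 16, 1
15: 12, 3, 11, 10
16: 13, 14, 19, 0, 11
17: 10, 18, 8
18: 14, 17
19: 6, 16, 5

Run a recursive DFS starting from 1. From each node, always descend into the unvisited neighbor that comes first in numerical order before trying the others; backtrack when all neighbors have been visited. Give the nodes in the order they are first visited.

1, 8, 0, 12, 2, 13, 3, 4, 11, 14, 6, 19, 5, 16, 18, 17, 10, 7, 15, 9

Visit 1
1 → 8
8 → 0
0 → 12
12 → 2
2 → 13
13 → 3
3 → 4
4 → 11
11 → 14
14 → 6
6 → 19
19 → 5
19 → 16
14 → 18
18 → 17
17 → 10
10 → 7
10 → 15
13 → 9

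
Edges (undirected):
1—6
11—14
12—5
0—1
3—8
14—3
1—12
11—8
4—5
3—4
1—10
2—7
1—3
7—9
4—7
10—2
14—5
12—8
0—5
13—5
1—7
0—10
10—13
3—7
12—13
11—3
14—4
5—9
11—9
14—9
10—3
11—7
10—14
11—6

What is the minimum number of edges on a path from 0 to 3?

2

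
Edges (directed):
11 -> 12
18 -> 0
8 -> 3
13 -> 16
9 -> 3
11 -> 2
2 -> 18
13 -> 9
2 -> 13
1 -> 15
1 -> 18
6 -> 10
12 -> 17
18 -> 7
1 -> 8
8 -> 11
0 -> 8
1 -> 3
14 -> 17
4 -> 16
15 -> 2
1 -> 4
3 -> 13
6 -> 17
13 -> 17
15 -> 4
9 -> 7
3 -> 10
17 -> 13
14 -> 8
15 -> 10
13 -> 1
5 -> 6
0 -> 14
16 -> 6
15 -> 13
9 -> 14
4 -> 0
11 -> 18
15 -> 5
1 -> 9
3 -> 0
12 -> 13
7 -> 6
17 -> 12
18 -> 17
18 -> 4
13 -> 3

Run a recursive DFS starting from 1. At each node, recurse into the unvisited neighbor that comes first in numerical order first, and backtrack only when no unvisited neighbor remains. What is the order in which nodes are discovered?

1, 3, 0, 8, 11, 2, 13, 9, 7, 6, 10, 17, 12, 14, 16, 18, 4, 15, 5

Visit 1
1 → 3
3 → 0
0 → 8
8 → 11
11 → 2
2 → 13
13 → 9
9 → 7
7 → 6
6 → 10
6 → 17
17 → 12
9 → 14
13 → 16
2 → 18
18 → 4
1 → 15
15 → 5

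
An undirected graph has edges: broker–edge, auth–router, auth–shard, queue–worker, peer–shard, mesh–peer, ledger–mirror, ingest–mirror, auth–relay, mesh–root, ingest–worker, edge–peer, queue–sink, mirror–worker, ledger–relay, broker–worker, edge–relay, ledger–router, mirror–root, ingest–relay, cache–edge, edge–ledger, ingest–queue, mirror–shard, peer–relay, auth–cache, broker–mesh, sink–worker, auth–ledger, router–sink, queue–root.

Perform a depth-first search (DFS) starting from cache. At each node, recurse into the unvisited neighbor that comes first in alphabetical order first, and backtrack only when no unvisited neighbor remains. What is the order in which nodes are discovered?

cache, auth, ledger, edge, broker, mesh, peer, relay, ingest, mirror, root, queue, sink, router, worker, shard

Visit cache
cache → auth
auth → ledger
ledger → edge
edge → broker
broker → mesh
mesh → peer
peer → relay
relay → ingest
ingest → mirror
mirror → root
root → queue
queue → sink
sink → router
sink → worker
mirror → shard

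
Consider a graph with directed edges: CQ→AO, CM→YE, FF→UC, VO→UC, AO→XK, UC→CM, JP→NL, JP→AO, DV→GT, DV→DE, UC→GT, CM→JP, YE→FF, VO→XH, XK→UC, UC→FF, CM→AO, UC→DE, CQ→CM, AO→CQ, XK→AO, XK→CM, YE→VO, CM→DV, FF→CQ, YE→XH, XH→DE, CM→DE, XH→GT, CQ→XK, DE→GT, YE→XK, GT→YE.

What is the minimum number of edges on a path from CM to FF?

2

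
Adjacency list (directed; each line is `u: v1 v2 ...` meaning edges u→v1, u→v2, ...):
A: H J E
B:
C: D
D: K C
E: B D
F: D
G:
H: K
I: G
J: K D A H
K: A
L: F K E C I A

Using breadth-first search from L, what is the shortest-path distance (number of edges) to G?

2

Level 0: L
Level 1: A, C, E, F, I, K
Level 2: B, D, G, H, J
G first appears at level 2.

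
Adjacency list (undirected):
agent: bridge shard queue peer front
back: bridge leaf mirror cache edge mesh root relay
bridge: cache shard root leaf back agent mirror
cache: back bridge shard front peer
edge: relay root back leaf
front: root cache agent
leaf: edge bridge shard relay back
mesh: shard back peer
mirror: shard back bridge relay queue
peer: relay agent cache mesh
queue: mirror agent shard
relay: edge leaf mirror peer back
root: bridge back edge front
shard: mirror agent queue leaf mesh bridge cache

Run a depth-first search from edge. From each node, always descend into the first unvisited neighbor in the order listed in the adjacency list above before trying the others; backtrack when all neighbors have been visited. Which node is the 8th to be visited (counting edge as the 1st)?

shard

Visit edge
edge → relay
relay → leaf
leaf → bridge
bridge → cache
cache → back
back → mirror
mirror → shard
shard → agent
agent → queue
agent → peer
peer → mesh
agent → front
front → root

Visit order: edge, relay, leaf, bridge, cache, back, mirror, shard, agent, queue, peer, mesh, front, root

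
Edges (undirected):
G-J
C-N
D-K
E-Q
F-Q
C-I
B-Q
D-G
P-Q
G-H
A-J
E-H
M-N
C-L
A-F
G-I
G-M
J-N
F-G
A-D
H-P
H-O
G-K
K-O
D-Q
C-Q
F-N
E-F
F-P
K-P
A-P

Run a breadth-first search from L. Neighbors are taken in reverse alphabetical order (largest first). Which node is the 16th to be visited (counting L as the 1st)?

Visit L; enqueue C → queue [C]
Visit C; enqueue Q, N, I → queue [Q, N, I]
Visit Q; enqueue P, F, E, D, B → queue [N, I, P, F, E, D, B]
Visit N; enqueue M, J → queue [I, P, F, E, D, B, M, J]
Visit I; enqueue G → queue [P, F, E, D, B, M, J, G]
Visit P; enqueue K, H, A → queue [F, E, D, B, M, J, G, K, H, A]
Visit F → queue [E, D, B, M, J, G, K, H, A]
Visit E → queue [D, B, M, J, G, K, H, A]
Visit D → queue [B, M, J, G, K, H, A]
Visit B → queue [M, J, G, K, H, A]
Visit M → queue [J, G, K, H, A]
Visit J → queue [G, K, H, A]
Visit G → queue [K, H, A]
Visit K; enqueue O → queue [H, A, O]
Visit H → queue [A, O]
Visit A → queue [O]
Visit O → queue []

Visit order: L, C, Q, N, I, P, F, E, D, B, M, J, G, K, H, A, O

A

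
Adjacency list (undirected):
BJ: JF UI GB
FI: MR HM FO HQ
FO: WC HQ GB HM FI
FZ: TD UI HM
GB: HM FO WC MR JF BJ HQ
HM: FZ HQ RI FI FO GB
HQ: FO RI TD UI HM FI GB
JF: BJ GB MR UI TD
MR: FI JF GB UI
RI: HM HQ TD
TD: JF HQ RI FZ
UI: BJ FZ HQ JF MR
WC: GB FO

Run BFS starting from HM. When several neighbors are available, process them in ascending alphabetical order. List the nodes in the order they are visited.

HM → FI → FO → FZ → GB → HQ → RI → MR → WC → TD → UI → BJ → JF

Visit HM; enqueue FI, FO, FZ, GB, HQ, RI → queue [FI, FO, FZ, GB, HQ, RI]
Visit FI; enqueue MR → queue [FO, FZ, GB, HQ, RI, MR]
Visit FO; enqueue WC → queue [FZ, GB, HQ, RI, MR, WC]
Visit FZ; enqueue TD, UI → queue [GB, HQ, RI, MR, WC, TD, UI]
Visit GB; enqueue BJ, JF → queue [HQ, RI, MR, WC, TD, UI, BJ, JF]
Visit HQ → queue [RI, MR, WC, TD, UI, BJ, JF]
Visit RI → queue [MR, WC, TD, UI, BJ, JF]
Visit MR → queue [WC, TD, UI, BJ, JF]
Visit WC → queue [TD, UI, BJ, JF]
Visit TD → queue [UI, BJ, JF]
Visit UI → queue [BJ, JF]
Visit BJ → queue [JF]
Visit JF → queue []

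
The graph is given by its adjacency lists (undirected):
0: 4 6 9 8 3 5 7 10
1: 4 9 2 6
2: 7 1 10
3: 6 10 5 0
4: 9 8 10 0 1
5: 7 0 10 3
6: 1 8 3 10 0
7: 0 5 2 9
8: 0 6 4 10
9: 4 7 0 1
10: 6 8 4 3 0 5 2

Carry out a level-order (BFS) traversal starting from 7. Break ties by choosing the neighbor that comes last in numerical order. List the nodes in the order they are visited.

Visit 7; enqueue 9, 5, 2, 0 → queue [9, 5, 2, 0]
Visit 9; enqueue 4, 1 → queue [5, 2, 0, 4, 1]
Visit 5; enqueue 10, 3 → queue [2, 0, 4, 1, 10, 3]
Visit 2 → queue [0, 4, 1, 10, 3]
Visit 0; enqueue 8, 6 → queue [4, 1, 10, 3, 8, 6]
Visit 4 → queue [1, 10, 3, 8, 6]
Visit 1 → queue [10, 3, 8, 6]
Visit 10 → queue [3, 8, 6]
Visit 3 → queue [8, 6]
Visit 8 → queue [6]
Visit 6 → queue []

7 9 5 2 0 4 1 10 3 8 6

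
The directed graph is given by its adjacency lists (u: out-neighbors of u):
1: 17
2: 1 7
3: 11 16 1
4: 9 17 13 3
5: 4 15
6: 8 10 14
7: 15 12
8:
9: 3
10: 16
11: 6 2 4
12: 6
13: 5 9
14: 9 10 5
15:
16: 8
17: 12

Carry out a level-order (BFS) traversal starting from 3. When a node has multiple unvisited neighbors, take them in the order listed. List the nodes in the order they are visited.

3 11 16 1 6 2 4 8 17 10 14 7 9 13 12 5 15

Visit 3; enqueue 11, 16, 1 → queue [11, 16, 1]
Visit 11; enqueue 6, 2, 4 → queue [16, 1, 6, 2, 4]
Visit 16; enqueue 8 → queue [1, 6, 2, 4, 8]
Visit 1; enqueue 17 → queue [6, 2, 4, 8, 17]
Visit 6; enqueue 10, 14 → queue [2, 4, 8, 17, 10, 14]
Visit 2; enqueue 7 → queue [4, 8, 17, 10, 14, 7]
Visit 4; enqueue 9, 13 → queue [8, 17, 10, 14, 7, 9, 13]
Visit 8 → queue [17, 10, 14, 7, 9, 13]
Visit 17; enqueue 12 → queue [10, 14, 7, 9, 13, 12]
Visit 10 → queue [14, 7, 9, 13, 12]
Visit 14; enqueue 5 → queue [7, 9, 13, 12, 5]
Visit 7; enqueue 15 → queue [9, 13, 12, 5, 15]
Visit 9 → queue [13, 12, 5, 15]
Visit 13 → queue [12, 5, 15]
Visit 12 → queue [5, 15]
Visit 5 → queue [15]
Visit 15 → queue []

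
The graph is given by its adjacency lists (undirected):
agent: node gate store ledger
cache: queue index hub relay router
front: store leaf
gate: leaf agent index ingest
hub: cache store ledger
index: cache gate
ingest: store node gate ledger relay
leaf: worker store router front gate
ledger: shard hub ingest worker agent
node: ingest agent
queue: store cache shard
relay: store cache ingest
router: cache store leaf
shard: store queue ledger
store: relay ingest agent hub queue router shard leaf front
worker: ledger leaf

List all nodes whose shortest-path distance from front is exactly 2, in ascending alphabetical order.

Level 0: front
Level 1: leaf, store
Level 2: agent, gate, hub, ingest, queue, relay, router, shard, worker
Level 3: cache, index, ledger, node

agent, gate, hub, ingest, queue, relay, router, shard, worker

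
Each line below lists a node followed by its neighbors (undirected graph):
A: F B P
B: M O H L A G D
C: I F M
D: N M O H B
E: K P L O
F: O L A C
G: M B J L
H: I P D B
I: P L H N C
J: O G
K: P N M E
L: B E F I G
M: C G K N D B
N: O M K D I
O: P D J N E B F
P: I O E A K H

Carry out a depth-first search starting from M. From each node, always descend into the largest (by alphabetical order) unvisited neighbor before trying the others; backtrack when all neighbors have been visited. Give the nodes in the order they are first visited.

Visit M
M → N
N → O
O → P
P → K
K → E
E → L
L → I
I → H
H → D
D → B
B → G
G → J
B → A
A → F
F → C

M, N, O, P, K, E, L, I, H, D, B, G, J, A, F, C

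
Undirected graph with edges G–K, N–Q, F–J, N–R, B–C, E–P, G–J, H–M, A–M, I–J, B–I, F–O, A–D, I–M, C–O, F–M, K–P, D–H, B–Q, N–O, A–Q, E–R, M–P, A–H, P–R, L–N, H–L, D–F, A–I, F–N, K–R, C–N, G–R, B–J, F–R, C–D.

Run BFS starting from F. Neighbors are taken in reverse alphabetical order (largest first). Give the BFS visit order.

F -> R -> O -> N -> M -> J -> D -> P -> K -> G -> E -> C -> Q -> L -> I -> H -> A -> B

Visit F; enqueue R, O, N, M, J, D → queue [R, O, N, M, J, D]
Visit R; enqueue P, K, G, E → queue [O, N, M, J, D, P, K, G, E]
Visit O; enqueue C → queue [N, M, J, D, P, K, G, E, C]
Visit N; enqueue Q, L → queue [M, J, D, P, K, G, E, C, Q, L]
Visit M; enqueue I, H, A → queue [J, D, P, K, G, E, C, Q, L, I, H, A]
Visit J; enqueue B → queue [D, P, K, G, E, C, Q, L, I, H, A, B]
Visit D → queue [P, K, G, E, C, Q, L, I, H, A, B]
Visit P → queue [K, G, E, C, Q, L, I, H, A, B]
Visit K → queue [G, E, C, Q, L, I, H, A, B]
Visit G → queue [E, C, Q, L, I, H, A, B]
Visit E → queue [C, Q, L, I, H, A, B]
Visit C → queue [Q, L, I, H, A, B]
Visit Q → queue [L, I, H, A, B]
Visit L → queue [I, H, A, B]
Visit I → queue [H, A, B]
Visit H → queue [A, B]
Visit A → queue [B]
Visit B → queue []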